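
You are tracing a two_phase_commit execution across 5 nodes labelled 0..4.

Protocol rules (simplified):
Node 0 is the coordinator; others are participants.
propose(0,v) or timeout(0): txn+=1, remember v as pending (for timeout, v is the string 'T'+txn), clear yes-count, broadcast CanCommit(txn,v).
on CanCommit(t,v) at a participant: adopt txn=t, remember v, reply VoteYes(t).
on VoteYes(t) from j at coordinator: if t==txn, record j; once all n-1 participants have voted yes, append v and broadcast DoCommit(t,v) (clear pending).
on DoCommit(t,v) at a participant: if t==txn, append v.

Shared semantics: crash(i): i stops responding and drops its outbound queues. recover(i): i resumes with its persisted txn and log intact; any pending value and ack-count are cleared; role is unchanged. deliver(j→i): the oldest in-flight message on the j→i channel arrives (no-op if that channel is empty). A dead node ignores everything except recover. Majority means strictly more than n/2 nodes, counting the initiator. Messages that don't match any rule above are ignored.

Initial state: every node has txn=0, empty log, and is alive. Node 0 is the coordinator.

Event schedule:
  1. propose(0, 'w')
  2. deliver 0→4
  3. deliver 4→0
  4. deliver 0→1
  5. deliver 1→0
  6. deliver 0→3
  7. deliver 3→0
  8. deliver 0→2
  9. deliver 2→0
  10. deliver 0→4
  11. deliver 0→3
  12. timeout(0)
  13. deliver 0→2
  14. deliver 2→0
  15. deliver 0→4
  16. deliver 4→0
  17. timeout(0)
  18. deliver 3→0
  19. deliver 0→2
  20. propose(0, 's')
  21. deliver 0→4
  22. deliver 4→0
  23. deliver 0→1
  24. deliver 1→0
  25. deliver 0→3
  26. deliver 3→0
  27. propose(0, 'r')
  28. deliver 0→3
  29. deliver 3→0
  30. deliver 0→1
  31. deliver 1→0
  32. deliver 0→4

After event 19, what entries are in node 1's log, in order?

empty

after 1 — propose(0,'w'): n0:coor/t1/[-]
after 2 — deliver 0→4: n4:part/t1/[-]
after 3 — deliver 4→0: ·
after 4 — deliver 0→1: n1:part/t1/[-]
after 5 — deliver 1→0: ·
after 6 — deliver 0→3: n3:part/t1/[-]
after 7 — deliver 3→0: ·
after 8 — deliver 0→2: n2:part/t1/[-]
after 9 — deliver 2→0: n0:coor/t1/[w]
after 10 — deliver 0→4: n4:part/t1/[w]
after 11 — deliver 0→3: n3:part/t1/[w]
after 12 — timeout(0): n0:coor/t2/[w]
after 13 — deliver 0→2: n2:part/t1/[w]
after 14 — deliver 2→0: ·
after 15 — deliver 0→4: n4:part/t2/[w]
after 16 — deliver 4→0: ·
after 17 — timeout(0): n0:coor/t3/[w]
after 18 — deliver 3→0: ·
after 19 — deliver 0→2: n2:part/t2/[w]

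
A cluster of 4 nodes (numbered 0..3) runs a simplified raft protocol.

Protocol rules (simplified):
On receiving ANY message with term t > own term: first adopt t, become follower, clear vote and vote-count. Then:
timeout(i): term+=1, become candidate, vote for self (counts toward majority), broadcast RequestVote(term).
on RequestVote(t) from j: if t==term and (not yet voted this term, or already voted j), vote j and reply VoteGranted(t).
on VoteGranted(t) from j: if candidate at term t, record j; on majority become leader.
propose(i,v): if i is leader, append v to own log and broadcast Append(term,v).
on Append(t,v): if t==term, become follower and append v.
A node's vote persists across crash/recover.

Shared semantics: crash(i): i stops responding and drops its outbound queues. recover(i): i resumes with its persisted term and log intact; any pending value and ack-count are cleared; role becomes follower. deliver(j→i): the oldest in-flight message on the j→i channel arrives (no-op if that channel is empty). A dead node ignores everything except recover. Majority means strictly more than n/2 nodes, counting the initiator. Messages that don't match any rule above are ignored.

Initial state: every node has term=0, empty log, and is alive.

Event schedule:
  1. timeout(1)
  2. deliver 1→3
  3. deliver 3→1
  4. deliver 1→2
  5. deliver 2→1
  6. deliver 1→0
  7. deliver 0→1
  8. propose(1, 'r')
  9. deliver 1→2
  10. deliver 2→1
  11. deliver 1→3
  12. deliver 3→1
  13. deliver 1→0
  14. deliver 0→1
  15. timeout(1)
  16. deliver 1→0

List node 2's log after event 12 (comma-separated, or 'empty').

[1] timeout(1) → N1(cand t1 [-])
[2] deliver 1→3 → N3(foll t1 [-])
[3] deliver 3→1 → ∅
[4] deliver 1→2 → N2(foll t1 [-])
[5] deliver 2→1 → N1(lead t1 [-])
[6] deliver 1→0 → N0(foll t1 [-])
[7] deliver 0→1 → ∅
[8] propose(1,'r') → N1(lead t1 [r])
[9] deliver 1→2 → N2(foll t1 [r])
[10] deliver 2→1 → ∅
[11] deliver 1→3 → N3(foll t1 [r])
[12] deliver 3→1 → ∅

r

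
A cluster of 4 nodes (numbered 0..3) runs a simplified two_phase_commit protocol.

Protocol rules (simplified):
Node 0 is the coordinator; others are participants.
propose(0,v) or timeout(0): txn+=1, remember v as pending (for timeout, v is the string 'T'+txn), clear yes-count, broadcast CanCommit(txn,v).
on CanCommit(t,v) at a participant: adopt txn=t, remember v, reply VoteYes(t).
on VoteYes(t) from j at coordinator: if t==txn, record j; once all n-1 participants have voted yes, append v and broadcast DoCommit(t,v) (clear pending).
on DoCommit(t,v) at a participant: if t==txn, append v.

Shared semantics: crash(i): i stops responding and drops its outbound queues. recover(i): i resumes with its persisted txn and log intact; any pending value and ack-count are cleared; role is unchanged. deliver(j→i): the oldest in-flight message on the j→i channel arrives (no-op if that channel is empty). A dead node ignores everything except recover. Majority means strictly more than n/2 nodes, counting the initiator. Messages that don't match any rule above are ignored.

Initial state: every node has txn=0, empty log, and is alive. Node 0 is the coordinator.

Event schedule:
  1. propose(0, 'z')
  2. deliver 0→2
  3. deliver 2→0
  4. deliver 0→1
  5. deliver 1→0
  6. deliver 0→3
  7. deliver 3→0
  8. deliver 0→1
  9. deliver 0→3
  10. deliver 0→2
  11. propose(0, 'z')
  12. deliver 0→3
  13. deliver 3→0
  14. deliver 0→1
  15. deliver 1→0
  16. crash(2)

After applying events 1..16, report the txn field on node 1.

after 1 — propose(0,'z'): n0:coor/t1/[-]
after 2 — deliver 0→2: n2:part/t1/[-]
after 3 — deliver 2→0: ·
after 4 — deliver 0→1: n1:part/t1/[-]
after 5 — deliver 1→0: ·
after 6 — deliver 0→3: n3:part/t1/[-]
after 7 — deliver 3→0: n0:coor/t1/[z]
after 8 — deliver 0→1: n1:part/t1/[z]
after 9 — deliver 0→3: n3:part/t1/[z]
after 10 — deliver 0→2: n2:part/t1/[z]
after 11 — propose(0,'z'): n0:coor/t2/[z]
after 12 — deliver 0→3: n3:part/t2/[z]
after 13 — deliver 3→0: ·
after 14 — deliver 0→1: n1:part/t2/[z]
after 15 — deliver 1→0: ·
after 16 — crash(2): n2:✗part/t1/[z]

2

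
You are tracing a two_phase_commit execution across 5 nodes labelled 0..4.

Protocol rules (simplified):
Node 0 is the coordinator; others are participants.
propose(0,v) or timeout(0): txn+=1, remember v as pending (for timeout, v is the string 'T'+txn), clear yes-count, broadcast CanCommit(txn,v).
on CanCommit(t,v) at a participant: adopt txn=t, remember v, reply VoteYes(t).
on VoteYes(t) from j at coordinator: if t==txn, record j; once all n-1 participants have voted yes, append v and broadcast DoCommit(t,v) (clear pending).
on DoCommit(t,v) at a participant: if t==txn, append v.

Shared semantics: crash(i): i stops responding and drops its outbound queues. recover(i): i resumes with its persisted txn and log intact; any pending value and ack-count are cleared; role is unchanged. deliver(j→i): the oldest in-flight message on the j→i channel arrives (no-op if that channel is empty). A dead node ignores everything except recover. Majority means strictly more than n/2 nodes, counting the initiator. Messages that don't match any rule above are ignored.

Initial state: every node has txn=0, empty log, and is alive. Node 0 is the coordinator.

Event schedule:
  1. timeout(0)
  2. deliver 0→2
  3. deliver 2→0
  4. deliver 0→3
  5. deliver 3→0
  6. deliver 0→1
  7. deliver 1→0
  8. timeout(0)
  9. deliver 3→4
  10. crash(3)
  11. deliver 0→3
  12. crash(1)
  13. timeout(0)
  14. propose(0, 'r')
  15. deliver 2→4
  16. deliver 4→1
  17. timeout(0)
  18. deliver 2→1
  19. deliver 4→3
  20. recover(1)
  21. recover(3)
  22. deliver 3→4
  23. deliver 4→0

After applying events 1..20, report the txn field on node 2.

1

e1 timeout(0): 0[coor,t=1,-]
e2 deliver 0→2: 2[part,t=1,-]
e3 deliver 2→0: ·
e4 deliver 0→3: 3[part,t=1,-]
e5 deliver 3→0: ·
e6 deliver 0→1: 1[part,t=1,-]
e7 deliver 1→0: ·
e8 timeout(0): 0[coor,t=2,-]
e9 deliver 3→4: ·
e10 crash(3): 3[✗part,t=1,-]
e11 deliver 0→3: ·
e12 crash(1): 1[✗part,t=1,-]
e13 timeout(0): 0[coor,t=3,-]
e14 propose(0,'r'): 0[coor,t=4,-]
e15 deliver 2→4: ·
e16 deliver 4→1: ·
e17 timeout(0): 0[coor,t=5,-]
e18 deliver 2→1: ·
e19 deliver 4→3: ·
e20 recover(1): 1[part,t=1,-]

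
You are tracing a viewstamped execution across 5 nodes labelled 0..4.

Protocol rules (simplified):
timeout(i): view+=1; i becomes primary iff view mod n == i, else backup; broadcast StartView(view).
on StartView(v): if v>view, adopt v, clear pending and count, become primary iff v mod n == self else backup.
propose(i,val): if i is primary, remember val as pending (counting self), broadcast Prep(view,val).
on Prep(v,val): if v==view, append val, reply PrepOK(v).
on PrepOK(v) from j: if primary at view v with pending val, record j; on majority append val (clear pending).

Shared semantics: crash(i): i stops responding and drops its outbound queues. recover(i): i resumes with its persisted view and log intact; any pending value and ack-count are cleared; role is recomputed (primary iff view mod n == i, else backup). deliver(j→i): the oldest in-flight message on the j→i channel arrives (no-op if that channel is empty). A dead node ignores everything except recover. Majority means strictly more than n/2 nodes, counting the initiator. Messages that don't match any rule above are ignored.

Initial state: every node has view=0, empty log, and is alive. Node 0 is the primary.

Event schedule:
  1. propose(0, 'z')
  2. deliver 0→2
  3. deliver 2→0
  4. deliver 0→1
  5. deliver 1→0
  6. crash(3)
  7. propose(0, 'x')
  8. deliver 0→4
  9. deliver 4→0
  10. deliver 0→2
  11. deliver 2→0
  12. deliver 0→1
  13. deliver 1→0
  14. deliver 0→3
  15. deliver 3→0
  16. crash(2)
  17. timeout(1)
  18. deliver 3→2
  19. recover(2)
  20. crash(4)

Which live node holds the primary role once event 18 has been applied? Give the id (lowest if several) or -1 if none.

[1] propose(0,'z') → ∅
[2] deliver 0→2 → N2(back v0 [z])
[3] deliver 2→0 → ∅
[4] deliver 0→1 → N1(back v0 [z])
[5] deliver 1→0 → N0(prim v0 [z])
[6] crash(3) → N3(✗back v0 [-])
[7] propose(0,'x') → ∅
[8] deliver 0→4 → N4(back v0 [z])
[9] deliver 4→0 → ∅
[10] deliver 0→2 → N2(back v0 [z,x])
[11] deliver 2→0 → N0(prim v0 [z,x])
[12] deliver 0→1 → N1(back v0 [z,x])
[13] deliver 1→0 → ∅
[14] deliver 0→3 → ∅
[15] deliver 3→0 → ∅
[16] crash(2) → N2(✗back v0 [z,x])
[17] timeout(1) → N1(prim v1 [z,x])
[18] deliver 3→2 → ∅

0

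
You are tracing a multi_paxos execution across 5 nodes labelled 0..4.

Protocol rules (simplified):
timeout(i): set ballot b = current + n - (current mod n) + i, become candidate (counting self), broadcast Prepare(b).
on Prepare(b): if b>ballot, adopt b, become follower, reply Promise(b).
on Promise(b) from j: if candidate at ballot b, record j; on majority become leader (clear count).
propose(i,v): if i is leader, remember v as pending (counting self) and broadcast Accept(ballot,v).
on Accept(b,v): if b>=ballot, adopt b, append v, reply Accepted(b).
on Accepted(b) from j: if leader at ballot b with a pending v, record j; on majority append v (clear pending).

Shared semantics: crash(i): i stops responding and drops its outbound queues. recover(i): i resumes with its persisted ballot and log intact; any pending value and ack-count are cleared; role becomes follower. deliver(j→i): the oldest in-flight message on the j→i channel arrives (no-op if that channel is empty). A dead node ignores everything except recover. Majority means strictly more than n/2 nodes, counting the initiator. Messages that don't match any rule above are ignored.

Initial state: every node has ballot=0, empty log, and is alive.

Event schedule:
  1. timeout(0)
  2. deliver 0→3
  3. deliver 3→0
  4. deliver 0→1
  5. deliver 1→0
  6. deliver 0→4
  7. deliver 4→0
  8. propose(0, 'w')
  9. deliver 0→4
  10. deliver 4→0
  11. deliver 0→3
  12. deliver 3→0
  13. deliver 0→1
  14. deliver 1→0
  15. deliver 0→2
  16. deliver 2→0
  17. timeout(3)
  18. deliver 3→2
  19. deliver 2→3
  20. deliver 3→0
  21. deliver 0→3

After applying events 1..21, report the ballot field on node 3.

13

step 1 timeout(0): 0={cand,b=5,log=-}
step 2 deliver 0→3: 3={foll,b=5,log=-}
step 3 deliver 3→0: —
step 4 deliver 0→1: 1={foll,b=5,log=-}
step 5 deliver 1→0: 0={lead,b=5,log=-}
step 6 deliver 0→4: 4={foll,b=5,log=-}
step 7 deliver 4→0: —
step 8 propose(0,'w'): —
step 9 deliver 0→4: 4={foll,b=5,log=w}
step 10 deliver 4→0: —
step 11 deliver 0→3: 3={foll,b=5,log=w}
step 12 deliver 3→0: 0={lead,b=5,log=w}
step 13 deliver 0→1: 1={foll,b=5,log=w}
step 14 deliver 1→0: —
step 15 deliver 0→2: 2={foll,b=5,log=-}
step 16 deliver 2→0: —
step 17 timeout(3): 3={cand,b=13,log=w}
step 18 deliver 3→2: 2={foll,b=13,log=-}
step 19 deliver 2→3: —
step 20 deliver 3→0: 0={foll,b=13,log=w}
step 21 deliver 0→3: 3={lead,b=13,log=w}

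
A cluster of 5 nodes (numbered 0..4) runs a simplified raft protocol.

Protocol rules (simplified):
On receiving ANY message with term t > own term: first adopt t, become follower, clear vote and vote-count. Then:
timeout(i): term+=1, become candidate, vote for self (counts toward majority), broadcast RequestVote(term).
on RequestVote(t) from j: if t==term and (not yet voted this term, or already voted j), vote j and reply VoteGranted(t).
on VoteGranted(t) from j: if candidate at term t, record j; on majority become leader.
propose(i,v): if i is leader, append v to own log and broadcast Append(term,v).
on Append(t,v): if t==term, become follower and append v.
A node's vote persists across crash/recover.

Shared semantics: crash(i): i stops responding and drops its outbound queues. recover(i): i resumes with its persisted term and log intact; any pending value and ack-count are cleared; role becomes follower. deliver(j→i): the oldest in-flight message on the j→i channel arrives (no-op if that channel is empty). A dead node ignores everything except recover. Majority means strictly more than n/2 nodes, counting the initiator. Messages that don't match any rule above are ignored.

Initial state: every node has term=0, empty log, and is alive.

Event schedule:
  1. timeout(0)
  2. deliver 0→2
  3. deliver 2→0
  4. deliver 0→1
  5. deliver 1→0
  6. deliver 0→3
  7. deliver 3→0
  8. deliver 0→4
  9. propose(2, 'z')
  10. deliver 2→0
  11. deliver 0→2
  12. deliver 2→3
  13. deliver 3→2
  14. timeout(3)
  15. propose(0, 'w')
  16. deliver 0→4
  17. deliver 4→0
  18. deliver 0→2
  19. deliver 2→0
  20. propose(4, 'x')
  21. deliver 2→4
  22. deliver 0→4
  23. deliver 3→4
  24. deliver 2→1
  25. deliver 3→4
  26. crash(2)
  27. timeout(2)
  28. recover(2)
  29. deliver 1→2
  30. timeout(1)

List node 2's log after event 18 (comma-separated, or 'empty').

e1 timeout(0): 0[cand,t=1,-]
e2 deliver 0→2: 2[foll,t=1,-]
e3 deliver 2→0: ·
e4 deliver 0→1: 1[foll,t=1,-]
e5 deliver 1→0: 0[lead,t=1,-]
e6 deliver 0→3: 3[foll,t=1,-]
e7 deliver 3→0: ·
e8 deliver 0→4: 4[foll,t=1,-]
e9 propose(2,'z'): ·
e10 deliver 2→0: ·
e11 deliver 0→2: ·
e12 deliver 2→3: ·
e13 deliver 3→2: ·
e14 timeout(3): 3[cand,t=2,-]
e15 propose(0,'w'): 0[lead,t=1,w]
e16 deliver 0→4: 4[foll,t=1,w]
e17 deliver 4→0: ·
e18 deliver 0→2: 2[foll,t=1,w]

w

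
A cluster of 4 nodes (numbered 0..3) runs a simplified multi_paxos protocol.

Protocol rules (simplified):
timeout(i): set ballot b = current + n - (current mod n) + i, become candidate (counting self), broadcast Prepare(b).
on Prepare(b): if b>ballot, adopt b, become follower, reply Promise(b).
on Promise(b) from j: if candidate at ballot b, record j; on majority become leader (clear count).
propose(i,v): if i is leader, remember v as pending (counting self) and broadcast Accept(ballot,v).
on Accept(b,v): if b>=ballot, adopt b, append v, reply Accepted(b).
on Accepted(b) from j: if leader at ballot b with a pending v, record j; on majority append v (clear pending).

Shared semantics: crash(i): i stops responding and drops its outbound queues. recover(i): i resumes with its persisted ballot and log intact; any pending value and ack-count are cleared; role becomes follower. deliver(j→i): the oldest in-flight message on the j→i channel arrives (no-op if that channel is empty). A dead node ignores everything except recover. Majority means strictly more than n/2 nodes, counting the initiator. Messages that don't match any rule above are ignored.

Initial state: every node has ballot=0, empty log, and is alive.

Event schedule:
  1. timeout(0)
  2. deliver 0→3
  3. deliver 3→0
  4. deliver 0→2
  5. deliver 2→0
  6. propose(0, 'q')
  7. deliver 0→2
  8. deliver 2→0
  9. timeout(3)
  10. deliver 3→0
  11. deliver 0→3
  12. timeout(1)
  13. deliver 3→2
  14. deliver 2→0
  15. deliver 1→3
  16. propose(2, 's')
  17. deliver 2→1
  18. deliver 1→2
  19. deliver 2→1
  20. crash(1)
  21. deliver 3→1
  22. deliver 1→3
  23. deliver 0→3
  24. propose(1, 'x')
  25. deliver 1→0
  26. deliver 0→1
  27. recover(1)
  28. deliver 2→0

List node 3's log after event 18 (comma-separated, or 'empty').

step 1 timeout(0): 0={cand,b=4,log=-}
step 2 deliver 0→3: 3={foll,b=4,log=-}
step 3 deliver 3→0: —
step 4 deliver 0→2: 2={foll,b=4,log=-}
step 5 deliver 2→0: 0={lead,b=4,log=-}
step 6 propose(0,'q'): —
step 7 deliver 0→2: 2={foll,b=4,log=q}
step 8 deliver 2→0: —
step 9 timeout(3): 3={cand,b=11,log=-}
step 10 deliver 3→0: 0={foll,b=11,log=-}
step 11 deliver 0→3: —
step 12 timeout(1): 1={cand,b=5,log=-}
step 13 deliver 3→2: 2={foll,b=11,log=q}
step 14 deliver 2→0: —
step 15 deliver 1→3: —
step 16 propose(2,'s'): —
step 17 deliver 2→1: —
step 18 deliver 1→2: —

empty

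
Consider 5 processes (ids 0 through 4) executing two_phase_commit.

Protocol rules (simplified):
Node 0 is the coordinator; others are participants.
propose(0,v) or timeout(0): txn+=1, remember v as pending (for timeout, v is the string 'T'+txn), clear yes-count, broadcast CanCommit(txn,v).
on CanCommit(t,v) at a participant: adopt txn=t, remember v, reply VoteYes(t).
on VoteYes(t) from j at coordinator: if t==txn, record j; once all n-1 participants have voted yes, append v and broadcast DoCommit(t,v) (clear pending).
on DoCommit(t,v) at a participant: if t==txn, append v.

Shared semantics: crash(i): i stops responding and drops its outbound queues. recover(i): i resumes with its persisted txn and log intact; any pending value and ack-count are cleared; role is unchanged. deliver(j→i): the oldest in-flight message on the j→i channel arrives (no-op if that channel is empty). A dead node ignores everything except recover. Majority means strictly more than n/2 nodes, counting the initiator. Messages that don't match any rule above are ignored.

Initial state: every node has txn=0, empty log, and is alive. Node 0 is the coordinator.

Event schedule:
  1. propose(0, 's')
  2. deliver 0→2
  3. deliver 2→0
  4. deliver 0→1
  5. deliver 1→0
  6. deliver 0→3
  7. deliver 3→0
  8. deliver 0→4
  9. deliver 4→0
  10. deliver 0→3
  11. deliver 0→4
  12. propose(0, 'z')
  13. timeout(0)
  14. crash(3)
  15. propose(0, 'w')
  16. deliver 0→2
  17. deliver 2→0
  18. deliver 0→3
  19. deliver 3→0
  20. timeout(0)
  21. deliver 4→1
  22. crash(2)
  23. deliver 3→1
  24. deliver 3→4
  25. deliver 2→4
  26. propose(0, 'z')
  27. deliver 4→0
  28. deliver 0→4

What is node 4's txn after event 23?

1

e1 propose(0,'s'): 0[coor,t=1,-]
e2 deliver 0→2: 2[part,t=1,-]
e3 deliver 2→0: ·
e4 deliver 0→1: 1[part,t=1,-]
e5 deliver 1→0: ·
e6 deliver 0→3: 3[part,t=1,-]
e7 deliver 3→0: ·
e8 deliver 0→4: 4[part,t=1,-]
e9 deliver 4→0: 0[coor,t=1,s]
e10 deliver 0→3: 3[part,t=1,s]
e11 deliver 0→4: 4[part,t=1,s]
e12 propose(0,'z'): 0[coor,t=2,s]
e13 timeout(0): 0[coor,t=3,s]
e14 crash(3): 3[✗part,t=1,s]
e15 propose(0,'w'): 0[coor,t=4,s]
e16 deliver 0→2: 2[part,t=1,s]
e17 deliver 2→0: ·
e18 deliver 0→3: ·
e19 deliver 3→0: ·
e20 timeout(0): 0[coor,t=5,s]
e21 deliver 4→1: ·
e22 crash(2): 2[✗part,t=1,s]
e23 deliver 3→1: ·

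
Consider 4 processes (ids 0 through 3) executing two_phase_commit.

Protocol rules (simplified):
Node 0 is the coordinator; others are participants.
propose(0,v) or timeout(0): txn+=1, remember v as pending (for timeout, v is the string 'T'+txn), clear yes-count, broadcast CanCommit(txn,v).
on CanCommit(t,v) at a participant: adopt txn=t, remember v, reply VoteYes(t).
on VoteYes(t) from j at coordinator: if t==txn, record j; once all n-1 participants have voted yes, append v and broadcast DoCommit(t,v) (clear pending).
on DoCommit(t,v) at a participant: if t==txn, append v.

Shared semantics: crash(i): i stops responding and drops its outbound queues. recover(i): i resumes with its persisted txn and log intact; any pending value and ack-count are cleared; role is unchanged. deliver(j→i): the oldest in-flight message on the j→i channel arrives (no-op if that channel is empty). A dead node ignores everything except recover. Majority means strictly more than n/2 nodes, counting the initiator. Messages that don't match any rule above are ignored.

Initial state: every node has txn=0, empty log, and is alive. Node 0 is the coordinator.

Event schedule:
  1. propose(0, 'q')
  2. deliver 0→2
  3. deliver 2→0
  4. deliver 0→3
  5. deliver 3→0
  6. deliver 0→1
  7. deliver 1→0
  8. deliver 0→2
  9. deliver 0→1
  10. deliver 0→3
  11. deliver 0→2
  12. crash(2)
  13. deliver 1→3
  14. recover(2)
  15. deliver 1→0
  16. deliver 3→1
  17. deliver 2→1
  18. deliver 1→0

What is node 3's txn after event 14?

1

e1 propose(0,'q'): 0[coor,t=1,-]
e2 deliver 0→2: 2[part,t=1,-]
e3 deliver 2→0: ·
e4 deliver 0→3: 3[part,t=1,-]
e5 deliver 3→0: ·
e6 deliver 0→1: 1[part,t=1,-]
e7 deliver 1→0: 0[coor,t=1,q]
e8 deliver 0→2: 2[part,t=1,q]
e9 deliver 0→1: 1[part,t=1,q]
e10 deliver 0→3: 3[part,t=1,q]
e11 deliver 0→2: ·
e12 crash(2): 2[✗part,t=1,q]
e13 deliver 1→3: ·
e14 recover(2): 2[part,t=1,q]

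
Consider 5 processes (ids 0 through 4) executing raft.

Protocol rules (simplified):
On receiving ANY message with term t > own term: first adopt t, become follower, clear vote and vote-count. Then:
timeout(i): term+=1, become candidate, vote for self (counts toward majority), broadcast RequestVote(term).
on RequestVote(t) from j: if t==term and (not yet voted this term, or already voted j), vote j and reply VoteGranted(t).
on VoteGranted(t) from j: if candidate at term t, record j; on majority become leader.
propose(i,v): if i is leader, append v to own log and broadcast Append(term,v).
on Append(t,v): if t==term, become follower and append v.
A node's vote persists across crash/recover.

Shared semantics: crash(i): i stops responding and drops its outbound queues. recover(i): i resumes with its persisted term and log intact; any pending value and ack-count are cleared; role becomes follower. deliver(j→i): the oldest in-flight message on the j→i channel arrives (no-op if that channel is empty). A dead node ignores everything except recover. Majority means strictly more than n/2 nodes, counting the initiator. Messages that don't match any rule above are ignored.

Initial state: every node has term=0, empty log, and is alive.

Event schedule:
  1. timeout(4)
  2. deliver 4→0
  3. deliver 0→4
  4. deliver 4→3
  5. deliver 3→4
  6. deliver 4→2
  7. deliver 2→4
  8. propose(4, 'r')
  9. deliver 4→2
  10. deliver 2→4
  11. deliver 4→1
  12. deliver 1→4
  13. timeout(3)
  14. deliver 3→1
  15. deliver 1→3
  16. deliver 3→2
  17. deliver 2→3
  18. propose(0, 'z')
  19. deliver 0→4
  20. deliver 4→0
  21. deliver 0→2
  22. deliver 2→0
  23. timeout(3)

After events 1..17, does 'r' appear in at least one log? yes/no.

yes

1. timeout(4):  <4:cand t1 ->
2. deliver 4→0:  <0:foll t1 ->
3. deliver 0→4:  nop
4. deliver 4→3:  <3:foll t1 ->
5. deliver 3→4:  <4:lead t1 ->
6. deliver 4→2:  <2:foll t1 ->
7. deliver 2→4:  nop
8. propose(4,'r'):  <4:lead t1 r>
9. deliver 4→2:  <2:foll t1 r>
10. deliver 2→4:  nop
11. deliver 4→1:  <1:foll t1 ->
12. deliver 1→4:  nop
13. timeout(3):  <3:cand t2 ->
14. deliver 3→1:  <1:foll t2 ->
15. deliver 1→3:  nop
16. deliver 3→2:  <2:foll t2 r>
17. deliver 2→3:  <3:lead t2 ->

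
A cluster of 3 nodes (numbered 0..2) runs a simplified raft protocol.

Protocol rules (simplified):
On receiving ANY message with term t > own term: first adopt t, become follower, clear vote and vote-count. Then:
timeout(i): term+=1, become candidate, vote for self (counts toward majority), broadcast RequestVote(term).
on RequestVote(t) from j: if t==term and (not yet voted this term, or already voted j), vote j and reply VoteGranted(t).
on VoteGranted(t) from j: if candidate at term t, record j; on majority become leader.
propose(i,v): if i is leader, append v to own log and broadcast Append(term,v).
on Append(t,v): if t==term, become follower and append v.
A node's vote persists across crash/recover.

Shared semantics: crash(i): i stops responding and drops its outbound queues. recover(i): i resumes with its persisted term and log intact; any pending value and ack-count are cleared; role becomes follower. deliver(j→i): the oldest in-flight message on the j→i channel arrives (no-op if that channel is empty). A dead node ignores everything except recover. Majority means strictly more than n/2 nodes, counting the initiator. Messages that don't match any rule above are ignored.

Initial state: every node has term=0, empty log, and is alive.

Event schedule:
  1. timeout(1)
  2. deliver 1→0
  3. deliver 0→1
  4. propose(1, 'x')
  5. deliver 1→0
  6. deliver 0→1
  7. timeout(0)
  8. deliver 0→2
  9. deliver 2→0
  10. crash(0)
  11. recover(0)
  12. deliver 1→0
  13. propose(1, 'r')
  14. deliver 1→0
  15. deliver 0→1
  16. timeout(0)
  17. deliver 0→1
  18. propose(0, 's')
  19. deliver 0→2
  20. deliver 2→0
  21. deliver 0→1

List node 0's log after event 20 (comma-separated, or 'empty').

e1 timeout(1): 1[cand,t=1,-]
e2 deliver 1→0: 0[foll,t=1,-]
e3 deliver 0→1: 1[lead,t=1,-]
e4 propose(1,'x'): 1[lead,t=1,x]
e5 deliver 1→0: 0[foll,t=1,x]
e6 deliver 0→1: ·
e7 timeout(0): 0[cand,t=2,x]
e8 deliver 0→2: 2[foll,t=2,-]
e9 deliver 2→0: 0[lead,t=2,x]
e10 crash(0): 0[✗lead,t=2,x]
e11 recover(0): 0[foll,t=2,x]
e12 deliver 1→0: ·
e13 propose(1,'r'): 1[lead,t=1,x,r]
e14 deliver 1→0: ·
e15 deliver 0→1: ·
e16 timeout(0): 0[cand,t=3,x]
e17 deliver 0→1: 1[foll,t=3,x,r]
e18 propose(0,'s'): ·
e19 deliver 0→2: 2[foll,t=3,-]
e20 deliver 2→0: 0[lead,t=3,x]

x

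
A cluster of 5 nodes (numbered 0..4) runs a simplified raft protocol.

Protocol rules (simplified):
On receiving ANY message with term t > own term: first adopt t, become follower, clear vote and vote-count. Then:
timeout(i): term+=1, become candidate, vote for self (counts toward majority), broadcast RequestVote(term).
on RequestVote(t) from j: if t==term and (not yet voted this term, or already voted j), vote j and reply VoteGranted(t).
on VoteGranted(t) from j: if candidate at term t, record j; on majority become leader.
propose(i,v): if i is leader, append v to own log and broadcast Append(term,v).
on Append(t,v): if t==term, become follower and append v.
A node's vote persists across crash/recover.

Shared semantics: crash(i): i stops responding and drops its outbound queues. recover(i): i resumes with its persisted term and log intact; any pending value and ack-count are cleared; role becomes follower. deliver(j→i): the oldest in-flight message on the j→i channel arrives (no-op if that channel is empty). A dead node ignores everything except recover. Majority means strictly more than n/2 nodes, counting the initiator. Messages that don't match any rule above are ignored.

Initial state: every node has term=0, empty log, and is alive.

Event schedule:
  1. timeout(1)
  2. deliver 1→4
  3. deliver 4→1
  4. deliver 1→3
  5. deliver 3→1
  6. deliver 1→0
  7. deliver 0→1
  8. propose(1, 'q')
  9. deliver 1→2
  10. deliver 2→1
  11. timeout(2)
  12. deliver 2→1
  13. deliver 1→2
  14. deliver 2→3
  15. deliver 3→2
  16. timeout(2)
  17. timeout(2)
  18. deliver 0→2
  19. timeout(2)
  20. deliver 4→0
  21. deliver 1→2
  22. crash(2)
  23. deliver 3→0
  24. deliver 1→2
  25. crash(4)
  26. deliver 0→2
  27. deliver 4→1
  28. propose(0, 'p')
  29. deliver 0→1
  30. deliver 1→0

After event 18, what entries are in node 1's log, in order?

q

after 1 — timeout(1): n1:cand/t1/[-]
after 2 — deliver 1→4: n4:foll/t1/[-]
after 3 — deliver 4→1: ·
after 4 — deliver 1→3: n3:foll/t1/[-]
after 5 — deliver 3→1: n1:lead/t1/[-]
after 6 — deliver 1→0: n0:foll/t1/[-]
after 7 — deliver 0→1: ·
after 8 — propose(1,'q'): n1:lead/t1/[q]
after 9 — deliver 1→2: n2:foll/t1/[-]
after 10 — deliver 2→1: ·
after 11 — timeout(2): n2:cand/t2/[-]
after 12 — deliver 2→1: n1:foll/t2/[q]
after 13 — deliver 1→2: ·
after 14 — deliver 2→3: n3:foll/t2/[-]
after 15 — deliver 3→2: ·
after 16 — timeout(2): n2:cand/t3/[-]
after 17 — timeout(2): n2:cand/t4/[-]
after 18 — deliver 0→2: ·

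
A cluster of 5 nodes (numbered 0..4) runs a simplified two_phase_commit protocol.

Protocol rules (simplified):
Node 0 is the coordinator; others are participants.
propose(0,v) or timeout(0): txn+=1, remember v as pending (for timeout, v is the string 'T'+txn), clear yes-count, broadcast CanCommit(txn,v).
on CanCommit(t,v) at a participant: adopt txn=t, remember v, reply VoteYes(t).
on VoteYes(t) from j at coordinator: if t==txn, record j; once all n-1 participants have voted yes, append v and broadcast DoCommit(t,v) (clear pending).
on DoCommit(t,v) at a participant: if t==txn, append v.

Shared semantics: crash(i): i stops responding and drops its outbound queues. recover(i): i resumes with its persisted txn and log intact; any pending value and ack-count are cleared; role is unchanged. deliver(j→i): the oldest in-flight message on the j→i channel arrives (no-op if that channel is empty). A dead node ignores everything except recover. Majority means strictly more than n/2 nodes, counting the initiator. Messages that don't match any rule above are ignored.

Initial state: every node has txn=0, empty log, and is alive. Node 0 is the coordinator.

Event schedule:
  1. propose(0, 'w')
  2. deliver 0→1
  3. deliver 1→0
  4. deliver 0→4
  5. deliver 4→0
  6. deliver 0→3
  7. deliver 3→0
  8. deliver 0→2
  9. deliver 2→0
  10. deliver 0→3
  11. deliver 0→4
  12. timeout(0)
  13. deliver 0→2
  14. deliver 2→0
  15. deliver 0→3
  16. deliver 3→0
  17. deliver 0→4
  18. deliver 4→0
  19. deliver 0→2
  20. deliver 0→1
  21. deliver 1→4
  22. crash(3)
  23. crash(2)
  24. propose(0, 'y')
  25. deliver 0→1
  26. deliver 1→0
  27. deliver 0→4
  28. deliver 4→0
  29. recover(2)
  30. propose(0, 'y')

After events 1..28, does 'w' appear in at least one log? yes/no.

yes

1. propose(0,'w'):  <0:coor t1 ->
2. deliver 0→1:  <1:part t1 ->
3. deliver 1→0:  nop
4. deliver 0→4:  <4:part t1 ->
5. deliver 4→0:  nop
6. deliver 0→3:  <3:part t1 ->
7. deliver 3→0:  nop
8. deliver 0→2:  <2:part t1 ->
9. deliver 2→0:  <0:coor t1 w>
10. deliver 0→3:  <3:part t1 w>
11. deliver 0→4:  <4:part t1 w>
12. timeout(0):  <0:coor t2 w>
13. deliver 0→2:  <2:part t1 w>
14. deliver 2→0:  nop
15. deliver 0→3:  <3:part t2 w>
16. deliver 3→0:  nop
17. deliver 0→4:  <4:part t2 w>
18. deliver 4→0:  nop
19. deliver 0→2:  <2:part t2 w>
20. deliver 0→1:  <1:part t1 w>
21. deliver 1→4:  nop
22. crash(3):  <3:✗part t2 w>
23. crash(2):  <2:✗part t2 w>
24. propose(0,'y'):  <0:coor t3 w>
25. deliver 0→1:  <1:part t2 w>
26. deliver 1→0:  nop
27. deliver 0→4:  <4:part t3 w>
28. deliver 4→0:  nop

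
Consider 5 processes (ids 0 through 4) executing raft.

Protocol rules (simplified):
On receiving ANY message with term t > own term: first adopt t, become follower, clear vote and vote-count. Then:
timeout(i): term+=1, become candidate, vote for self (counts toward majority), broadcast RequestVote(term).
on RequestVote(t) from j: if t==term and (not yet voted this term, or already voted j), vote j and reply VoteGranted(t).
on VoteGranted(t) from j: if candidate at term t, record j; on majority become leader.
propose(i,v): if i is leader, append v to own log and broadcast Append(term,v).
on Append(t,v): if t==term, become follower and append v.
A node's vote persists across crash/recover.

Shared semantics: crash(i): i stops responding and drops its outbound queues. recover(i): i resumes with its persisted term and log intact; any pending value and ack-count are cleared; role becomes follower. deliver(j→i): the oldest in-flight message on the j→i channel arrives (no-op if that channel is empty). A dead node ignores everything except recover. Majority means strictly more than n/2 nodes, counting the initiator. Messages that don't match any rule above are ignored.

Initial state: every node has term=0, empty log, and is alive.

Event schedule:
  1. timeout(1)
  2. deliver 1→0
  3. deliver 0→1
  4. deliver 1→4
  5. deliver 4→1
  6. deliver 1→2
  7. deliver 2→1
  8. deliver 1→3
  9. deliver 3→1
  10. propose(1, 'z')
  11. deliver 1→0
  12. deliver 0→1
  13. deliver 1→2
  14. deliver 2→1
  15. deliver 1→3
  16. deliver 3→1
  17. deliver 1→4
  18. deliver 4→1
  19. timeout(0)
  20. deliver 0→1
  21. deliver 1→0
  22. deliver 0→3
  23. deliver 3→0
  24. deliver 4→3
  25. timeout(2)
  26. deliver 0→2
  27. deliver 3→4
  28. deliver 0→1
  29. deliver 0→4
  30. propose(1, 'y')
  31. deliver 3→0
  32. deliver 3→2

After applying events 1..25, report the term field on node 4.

e1 timeout(1): 1[cand,t=1,-]
e2 deliver 1→0: 0[foll,t=1,-]
e3 deliver 0→1: ·
e4 deliver 1→4: 4[foll,t=1,-]
e5 deliver 4→1: 1[lead,t=1,-]
e6 deliver 1→2: 2[foll,t=1,-]
e7 deliver 2→1: ·
e8 deliver 1→3: 3[foll,t=1,-]
e9 deliver 3→1: ·
e10 propose(1,'z'): 1[lead,t=1,z]
e11 deliver 1→0: 0[foll,t=1,z]
e12 deliver 0→1: ·
e13 deliver 1→2: 2[foll,t=1,z]
e14 deliver 2→1: ·
e15 deliver 1→3: 3[foll,t=1,z]
e16 deliver 3→1: ·
e17 deliver 1→4: 4[foll,t=1,z]
e18 deliver 4→1: ·
e19 timeout(0): 0[cand,t=2,z]
e20 deliver 0→1: 1[foll,t=2,z]
e21 deliver 1→0: ·
e22 deliver 0→3: 3[foll,t=2,z]
e23 deliver 3→0: 0[lead,t=2,z]
e24 deliver 4→3: ·
e25 timeout(2): 2[cand,t=2,z]

1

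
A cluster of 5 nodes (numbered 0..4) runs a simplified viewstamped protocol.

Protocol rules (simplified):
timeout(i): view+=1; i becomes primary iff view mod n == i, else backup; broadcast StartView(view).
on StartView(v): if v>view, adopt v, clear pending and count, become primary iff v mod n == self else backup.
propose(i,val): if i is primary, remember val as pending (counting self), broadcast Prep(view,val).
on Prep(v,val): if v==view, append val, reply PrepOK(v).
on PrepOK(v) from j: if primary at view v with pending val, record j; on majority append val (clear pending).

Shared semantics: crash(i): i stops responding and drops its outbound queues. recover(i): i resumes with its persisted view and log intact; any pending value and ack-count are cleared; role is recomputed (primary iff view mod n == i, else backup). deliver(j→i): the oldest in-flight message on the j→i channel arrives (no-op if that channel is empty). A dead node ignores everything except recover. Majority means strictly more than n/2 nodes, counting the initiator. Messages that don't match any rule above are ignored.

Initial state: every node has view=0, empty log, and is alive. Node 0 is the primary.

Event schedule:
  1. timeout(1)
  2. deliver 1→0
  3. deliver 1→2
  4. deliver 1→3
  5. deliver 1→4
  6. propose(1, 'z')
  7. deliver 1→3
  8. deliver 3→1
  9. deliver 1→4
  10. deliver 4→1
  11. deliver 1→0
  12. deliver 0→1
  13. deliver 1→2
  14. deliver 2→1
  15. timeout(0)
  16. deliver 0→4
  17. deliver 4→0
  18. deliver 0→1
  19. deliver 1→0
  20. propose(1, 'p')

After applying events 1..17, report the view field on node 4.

2

[1] timeout(1) → N1(prim v1 [-])
[2] deliver 1→0 → N0(back v1 [-])
[3] deliver 1→2 → N2(back v1 [-])
[4] deliver 1→3 → N3(back v1 [-])
[5] deliver 1→4 → N4(back v1 [-])
[6] propose(1,'z') → ∅
[7] deliver 1→3 → N3(back v1 [z])
[8] deliver 3→1 → ∅
[9] deliver 1→4 → N4(back v1 [z])
[10] deliver 4→1 → N1(prim v1 [z])
[11] deliver 1→0 → N0(back v1 [z])
[12] deliver 0→1 → ∅
[13] deliver 1→2 → N2(back v1 [z])
[14] deliver 2→1 → ∅
[15] timeout(0) → N0(back v2 [z])
[16] deliver 0→4 → N4(back v2 [z])
[17] deliver 4→0 → ∅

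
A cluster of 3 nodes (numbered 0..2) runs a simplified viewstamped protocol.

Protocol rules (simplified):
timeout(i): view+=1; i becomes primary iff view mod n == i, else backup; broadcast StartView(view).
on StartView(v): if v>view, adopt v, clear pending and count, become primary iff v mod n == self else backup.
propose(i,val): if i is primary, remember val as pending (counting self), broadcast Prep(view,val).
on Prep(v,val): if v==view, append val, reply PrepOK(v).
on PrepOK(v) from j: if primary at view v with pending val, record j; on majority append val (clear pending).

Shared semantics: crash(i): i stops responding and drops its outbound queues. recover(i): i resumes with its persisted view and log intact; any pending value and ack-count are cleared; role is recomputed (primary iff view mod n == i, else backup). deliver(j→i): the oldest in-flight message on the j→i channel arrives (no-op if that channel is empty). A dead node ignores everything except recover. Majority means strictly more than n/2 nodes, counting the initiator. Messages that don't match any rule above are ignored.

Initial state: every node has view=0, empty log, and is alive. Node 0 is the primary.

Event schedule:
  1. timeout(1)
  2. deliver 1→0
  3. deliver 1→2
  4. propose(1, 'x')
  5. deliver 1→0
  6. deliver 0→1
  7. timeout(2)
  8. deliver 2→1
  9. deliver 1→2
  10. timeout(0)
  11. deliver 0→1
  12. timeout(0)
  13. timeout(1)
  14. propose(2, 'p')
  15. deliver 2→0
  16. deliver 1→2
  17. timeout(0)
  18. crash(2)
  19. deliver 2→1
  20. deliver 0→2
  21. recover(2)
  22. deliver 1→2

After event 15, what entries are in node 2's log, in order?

empty

1. timeout(1):  <1:prim v1 ->
2. deliver 1→0:  <0:back v1 ->
3. deliver 1→2:  <2:back v1 ->
4. propose(1,'x'):  nop
5. deliver 1→0:  <0:back v1 x>
6. deliver 0→1:  <1:prim v1 x>
7. timeout(2):  <2:prim v2 ->
8. deliver 2→1:  <1:back v2 x>
9. deliver 1→2:  nop
10. timeout(0):  <0:back v2 x>
11. deliver 0→1:  nop
12. timeout(0):  <0:prim v3 x>
13. timeout(1):  <1:back v3 x>
14. propose(2,'p'):  nop
15. deliver 2→0:  nop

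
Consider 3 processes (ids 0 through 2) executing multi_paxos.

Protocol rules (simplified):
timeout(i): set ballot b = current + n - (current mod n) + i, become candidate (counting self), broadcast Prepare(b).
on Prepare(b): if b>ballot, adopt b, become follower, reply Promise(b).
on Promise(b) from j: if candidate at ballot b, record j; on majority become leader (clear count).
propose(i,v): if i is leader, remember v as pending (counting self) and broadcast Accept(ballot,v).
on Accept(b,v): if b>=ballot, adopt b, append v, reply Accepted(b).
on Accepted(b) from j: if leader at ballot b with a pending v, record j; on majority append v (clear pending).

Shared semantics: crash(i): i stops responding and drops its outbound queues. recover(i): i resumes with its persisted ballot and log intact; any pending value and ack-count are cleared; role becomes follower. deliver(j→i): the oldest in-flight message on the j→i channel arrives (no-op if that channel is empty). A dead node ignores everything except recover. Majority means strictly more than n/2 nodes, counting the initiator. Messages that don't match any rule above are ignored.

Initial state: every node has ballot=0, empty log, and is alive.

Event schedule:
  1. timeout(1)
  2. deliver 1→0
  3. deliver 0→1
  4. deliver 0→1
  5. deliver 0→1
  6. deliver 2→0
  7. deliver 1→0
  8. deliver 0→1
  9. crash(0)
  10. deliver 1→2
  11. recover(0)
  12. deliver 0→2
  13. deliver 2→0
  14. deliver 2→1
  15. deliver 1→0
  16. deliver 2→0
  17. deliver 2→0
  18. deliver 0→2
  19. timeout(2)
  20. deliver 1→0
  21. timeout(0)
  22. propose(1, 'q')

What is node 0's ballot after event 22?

e1 timeout(1): 1[cand,b=4,-]
e2 deliver 1→0: 0[foll,b=4,-]
e3 deliver 0→1: 1[lead,b=4,-]
e4 deliver 0→1: ·
e5 deliver 0→1: ·
e6 deliver 2→0: ·
e7 deliver 1→0: ·
e8 deliver 0→1: ·
e9 crash(0): 0[✗foll,b=4,-]
e10 deliver 1→2: 2[foll,b=4,-]
e11 recover(0): 0[foll,b=4,-]
e12 deliver 0→2: ·
e13 deliver 2→0: ·
e14 deliver 2→1: ·
e15 deliver 1→0: ·
e16 deliver 2→0: ·
e17 deliver 2→0: ·
e18 deliver 0→2: ·
e19 timeout(2): 2[cand,b=8,-]
e20 deliver 1→0: ·
e21 timeout(0): 0[cand,b=6,-]
e22 propose(1,'q'): ·

6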